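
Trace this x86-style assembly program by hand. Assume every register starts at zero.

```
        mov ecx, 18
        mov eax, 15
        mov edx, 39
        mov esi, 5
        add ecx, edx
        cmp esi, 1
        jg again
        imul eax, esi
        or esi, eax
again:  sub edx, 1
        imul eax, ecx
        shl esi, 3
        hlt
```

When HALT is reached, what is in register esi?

ecx=18
eax=15
edx=39
esi=5
ecx=18+39=57
cmp esi, 1  (cmp 5,1)
jg again: taken
edx=39-1=38
eax=15*57=855
esi=5<<3=40
halt.

40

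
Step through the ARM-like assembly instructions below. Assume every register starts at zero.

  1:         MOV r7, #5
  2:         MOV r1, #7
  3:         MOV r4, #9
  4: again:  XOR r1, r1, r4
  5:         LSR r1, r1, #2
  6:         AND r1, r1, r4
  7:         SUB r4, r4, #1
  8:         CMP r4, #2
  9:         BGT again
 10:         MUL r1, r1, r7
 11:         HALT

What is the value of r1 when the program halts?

after MOV r7, #5: r7=5
after MOV r1, #7: r1=7
after MOV r4, #9: r4=9
after XOR r1, r1, r4: r1=7^9=14
after LSR r1, r1, #2: r1=14>>2=3
after AND r1, r1, r4: r1=3&9=1
after SUB r4, r4, #1: r4=9-1=8
CMP r4, #2  (cmp 8,2)
BGT again: taken
after XOR r1, r1, r4: r1=1^8=9
after LSR r1, r1, #2: r1=9>>2=2
after AND r1, r1, r4: r1=2&8=0
after SUB r4, r4, #1: r4=8-1=7
CMP r4, #2  (cmp 7,2)
BGT again: taken
after XOR r1, r1, r4: r1=0^7=7
after LSR r1, r1, #2: r1=7>>2=1
after AND r1, r1, r4: r1=1&7=1
after SUB r4, r4, #1: r4=7-1=6
CMP r4, #2  (cmp 6,2)
BGT again: taken
after XOR r1, r1, r4: r1=1^6=7
after LSR r1, r1, #2: r1=7>>2=1
after AND r1, r1, r4: r1=1&6=0
after SUB r4, r4, #1: r4=6-1=5
CMP r4, #2  (cmp 5,2)
BGT again: taken
after XOR r1, r1, r4: r1=0^5=5
after LSR r1, r1, #2: r1=5>>2=1
after AND r1, r1, r4: r1=1&5=1
after SUB r4, r4, #1: r4=5-1=4
CMP r4, #2  (cmp 4,2)
BGT again: taken
after XOR r1, r1, r4: r1=1^4=5
after LSR r1, r1, #2: r1=5>>2=1
after AND r1, r1, r4: r1=1&4=0
after SUB r4, r4, #1: r4=4-1=3
CMP r4, #2  (cmp 3,2)
BGT again: taken
after XOR r1, r1, r4: r1=0^3=3
after LSR r1, r1, #2: r1=3>>2=0
after AND r1, r1, r4: r1=0&3=0
after SUB r4, r4, #1: r4=3-1=2
CMP r4, #2  (cmp 2,2)
BGT again: not taken
after MUL r1, r1, r7: r1=0*5=0
halt.

0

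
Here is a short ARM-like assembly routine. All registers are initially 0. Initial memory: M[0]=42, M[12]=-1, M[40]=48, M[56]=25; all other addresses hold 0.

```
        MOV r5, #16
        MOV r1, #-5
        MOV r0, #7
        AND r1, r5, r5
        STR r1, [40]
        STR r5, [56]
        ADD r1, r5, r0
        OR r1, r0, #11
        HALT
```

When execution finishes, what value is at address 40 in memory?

after MOV r5, #16: r5=16
after MOV r1, #-5: r1=-5
after MOV r0, #7: r0=7
after AND r1, r5, r5: r1=16&16=16
STR r1, [40] → M[40]=16
STR r5, [56] → M[56]=16
after ADD r1, r5, r0: r1=16+7=23
after OR r1, r0, #11: r1=7|11=15
halt.

16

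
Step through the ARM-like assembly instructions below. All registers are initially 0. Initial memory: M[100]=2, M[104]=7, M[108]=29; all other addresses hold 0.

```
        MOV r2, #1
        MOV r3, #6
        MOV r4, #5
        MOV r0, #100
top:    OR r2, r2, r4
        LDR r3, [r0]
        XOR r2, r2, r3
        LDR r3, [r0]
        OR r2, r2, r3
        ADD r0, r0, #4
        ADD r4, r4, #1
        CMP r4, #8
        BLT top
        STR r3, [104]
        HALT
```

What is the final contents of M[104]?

r2=1
r3=6
r4=5
r0=100
r2=1|5=5
r3=M[100]=2
r2=5^2=7
r3=M[100]=2
r2=7|2=7
r0=100+4=104
r4=5+1=6
CMP r4, #8  (cmp 6,8)
BLT top: taken
r2=7|6=7
r3=M[104]=7
r2=7^7=0
r3=M[104]=7
r2=0|7=7
r0=104+4=108
r4=6+1=7
CMP r4, #8  (cmp 7,8)
BLT top: taken
r2=7|7=7
r3=M[108]=29
r2=7^29=26
r3=M[108]=29
r2=26|29=31
r0=108+4=112
r4=7+1=8
CMP r4, #8  (cmp 8,8)
BLT top: not taken
STR r3, [104] → M[104]=29
halt.

29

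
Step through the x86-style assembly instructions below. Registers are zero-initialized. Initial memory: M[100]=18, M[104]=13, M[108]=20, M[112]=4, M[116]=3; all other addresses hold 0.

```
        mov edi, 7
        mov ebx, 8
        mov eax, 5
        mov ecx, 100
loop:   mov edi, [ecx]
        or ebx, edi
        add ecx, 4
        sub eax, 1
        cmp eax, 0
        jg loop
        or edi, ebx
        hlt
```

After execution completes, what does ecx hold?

120

after mov edi, 7: edi=7
after mov ebx, 8: ebx=8
after mov eax, 5: eax=5
after mov ecx, 100: ecx=100
after mov edi, [ecx]: edi=M[100]=18
after or ebx, edi: ebx=8|18=26
after add ecx, 4: ecx=100+4=104
after sub eax, 1: eax=5-1=4
cmp eax, 0  (cmp 4,0)
jg loop: taken
after mov edi, [ecx]: edi=M[104]=13
after or ebx, edi: ebx=26|13=31
after add ecx, 4: ecx=104+4=108
after sub eax, 1: eax=4-1=3
cmp eax, 0  (cmp 3,0)
jg loop: taken
after mov edi, [ecx]: edi=M[108]=20
after or ebx, edi: ebx=31|20=31
after add ecx, 4: ecx=108+4=112
after sub eax, 1: eax=3-1=2
cmp eax, 0  (cmp 2,0)
jg loop: taken
after mov edi, [ecx]: edi=M[112]=4
after or ebx, edi: ebx=31|4=31
after add ecx, 4: ecx=112+4=116
after sub eax, 1: eax=2-1=1
cmp eax, 0  (cmp 1,0)
jg loop: taken
after mov edi, [ecx]: edi=M[116]=3
after or ebx, edi: ebx=31|3=31
after add ecx, 4: ecx=116+4=120
after sub eax, 1: eax=1-1=0
cmp eax, 0  (cmp 0,0)
jg loop: not taken
after or edi, ebx: edi=3|31=31
halt.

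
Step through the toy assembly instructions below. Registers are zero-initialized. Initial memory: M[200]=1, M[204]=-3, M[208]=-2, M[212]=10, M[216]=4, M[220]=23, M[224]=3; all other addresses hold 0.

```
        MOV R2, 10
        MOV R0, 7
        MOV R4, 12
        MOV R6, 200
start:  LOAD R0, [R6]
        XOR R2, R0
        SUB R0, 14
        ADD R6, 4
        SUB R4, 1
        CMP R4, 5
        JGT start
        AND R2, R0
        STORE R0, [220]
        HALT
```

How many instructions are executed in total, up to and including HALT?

56

after MOV R2, 10: R2=10
after MOV R0, 7: R0=7
after MOV R4, 12: R4=12
after MOV R6, 200: R6=200
after LOAD R0, [R6]: R0=M[200]=1
after XOR R2, R0: R2=10^1=11
after SUB R0, 14: R0=1-14=-13
after ADD R6, 4: R6=200+4=204
after SUB R4, 1: R4=12-1=11
CMP R4, 5  (cmp 11,5)
JGT start: taken
after LOAD R0, [R6]: R0=M[204]=-3
after XOR R2, R0: R2=11^(-3)=-10
after SUB R0, 14: R0=(-3)-14=-17
after ADD R6, 4: R6=204+4=208
after SUB R4, 1: R4=11-1=10
CMP R4, 5  (cmp 10,5)
JGT start: taken
after LOAD R0, [R6]: R0=M[208]=-2
after XOR R2, R0: R2=(-10)^(-2)=8
after SUB R0, 14: R0=(-2)-14=-16
after ADD R6, 4: R6=208+4=212
after SUB R4, 1: R4=10-1=9
CMP R4, 5  (cmp 9,5)
JGT start: taken
after LOAD R0, [R6]: R0=M[212]=10
after XOR R2, R0: R2=8^10=2
after SUB R0, 14: R0=10-14=-4
after ADD R6, 4: R6=212+4=216
after SUB R4, 1: R4=9-1=8
CMP R4, 5  (cmp 8,5)
JGT start: taken
after LOAD R0, [R6]: R0=M[216]=4
after XOR R2, R0: R2=2^4=6
after SUB R0, 14: R0=4-14=-10
after ADD R6, 4: R6=216+4=220
after SUB R4, 1: R4=8-1=7
CMP R4, 5  (cmp 7,5)
JGT start: taken
after LOAD R0, [R6]: R0=M[220]=23
after XOR R2, R0: R2=6^23=17
after SUB R0, 14: R0=23-14=9
after ADD R6, 4: R6=220+4=224
after SUB R4, 1: R4=7-1=6
CMP R4, 5  (cmp 6,5)
JGT start: taken
after LOAD R0, [R6]: R0=M[224]=3
after XOR R2, R0: R2=17^3=18
after SUB R0, 14: R0=3-14=-11
after ADD R6, 4: R6=224+4=228
after SUB R4, 1: R4=6-1=5
CMP R4, 5  (cmp 5,5)
JGT start: not taken
after AND R2, R0: R2=18&(-11)=16
STORE R0, [220] → M[220]=-11
halt.
Total executed instructions: 56.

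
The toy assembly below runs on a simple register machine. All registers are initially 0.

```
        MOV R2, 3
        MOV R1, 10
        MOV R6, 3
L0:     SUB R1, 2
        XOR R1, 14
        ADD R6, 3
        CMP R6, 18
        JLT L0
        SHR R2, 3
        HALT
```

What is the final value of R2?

MOV R2, 3 → R2=3
MOV R1, 10 → R1=10
MOV R6, 3 → R6=3
SUB R1, 2 → R1=10-2=8
XOR R1, 14 → R1=8^14=6
ADD R6, 3 → R6=3+3=6
CMP R6, 18  (cmp 6,18)
JLT L0: taken
SUB R1, 2 → R1=6-2=4
XOR R1, 14 → R1=4^14=10
ADD R6, 3 → R6=6+3=9
CMP R6, 18  (cmp 9,18)
JLT L0: taken
SUB R1, 2 → R1=10-2=8
XOR R1, 14 → R1=8^14=6
ADD R6, 3 → R6=9+3=12
CMP R6, 18  (cmp 12,18)
JLT L0: taken
SUB R1, 2 → R1=6-2=4
XOR R1, 14 → R1=4^14=10
ADD R6, 3 → R6=12+3=15
CMP R6, 18  (cmp 15,18)
JLT L0: taken
SUB R1, 2 → R1=10-2=8
XOR R1, 14 → R1=8^14=6
ADD R6, 3 → R6=15+3=18
CMP R6, 18  (cmp 18,18)
JLT L0: not taken
SHR R2, 3 → R2=3>>3=0
halt.

0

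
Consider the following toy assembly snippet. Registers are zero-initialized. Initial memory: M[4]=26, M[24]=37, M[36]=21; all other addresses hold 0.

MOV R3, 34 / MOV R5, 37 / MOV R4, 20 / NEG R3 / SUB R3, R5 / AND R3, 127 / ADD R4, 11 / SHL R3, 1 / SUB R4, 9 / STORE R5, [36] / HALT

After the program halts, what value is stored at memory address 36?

37

MOV R3, 34 → R3=34
MOV R5, 37 → R5=37
MOV R4, 20 → R4=20
NEG R3 → R3=-(34)=-34
SUB R3, R5 → R3=(-34)-37=-71
AND R3, 127 → R3=(-71)&127=57
ADD R4, 11 → R4=20+11=31
SHL R3, 1 → R3=57<<1=114
SUB R4, 9 → R4=31-9=22
STORE R5, [36] → M[36]=37
halt.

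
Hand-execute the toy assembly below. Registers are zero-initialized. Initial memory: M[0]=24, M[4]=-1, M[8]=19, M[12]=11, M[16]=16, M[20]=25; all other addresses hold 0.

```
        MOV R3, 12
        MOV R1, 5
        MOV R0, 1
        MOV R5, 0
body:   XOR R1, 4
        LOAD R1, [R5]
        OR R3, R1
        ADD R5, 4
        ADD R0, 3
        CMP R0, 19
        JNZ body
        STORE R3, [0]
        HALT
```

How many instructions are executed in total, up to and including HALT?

48

after MOV R3, 12: R3=12
after MOV R1, 5: R1=5
after MOV R0, 1: R0=1
after MOV R5, 0: R5=0
after XOR R1, 4: R1=5^4=1
after LOAD R1, [R5]: R1=M[0]=24
after OR R3, R1: R3=12|24=28
after ADD R5, 4: R5=0+4=4
after ADD R0, 3: R0=1+3=4
CMP R0, 19  (cmp 4,19)
JNZ body: taken
after XOR R1, 4: R1=24^4=28
after LOAD R1, [R5]: R1=M[4]=-1
after OR R3, R1: R3=28|(-1)=-1
after ADD R5, 4: R5=4+4=8
after ADD R0, 3: R0=4+3=7
CMP R0, 19  (cmp 7,19)
JNZ body: taken
after XOR R1, 4: R1=(-1)^4=-5
after LOAD R1, [R5]: R1=M[8]=19
after OR R3, R1: R3=(-1)|19=-1
after ADD R5, 4: R5=8+4=12
after ADD R0, 3: R0=7+3=10
CMP R0, 19  (cmp 10,19)
JNZ body: taken
after XOR R1, 4: R1=19^4=23
after LOAD R1, [R5]: R1=M[12]=11
after OR R3, R1: R3=(-1)|11=-1
after ADD R5, 4: R5=12+4=16
after ADD R0, 3: R0=10+3=13
CMP R0, 19  (cmp 13,19)
JNZ body: taken
after XOR R1, 4: R1=11^4=15
after LOAD R1, [R5]: R1=M[16]=16
after OR R3, R1: R3=(-1)|16=-1
after ADD R5, 4: R5=16+4=20
after ADD R0, 3: R0=13+3=16
CMP R0, 19  (cmp 16,19)
JNZ body: taken
after XOR R1, 4: R1=16^4=20
after LOAD R1, [R5]: R1=M[20]=25
after OR R3, R1: R3=(-1)|25=-1
after ADD R5, 4: R5=20+4=24
after ADD R0, 3: R0=16+3=19
CMP R0, 19  (cmp 19,19)
JNZ body: not taken
STORE R3, [0] → M[0]=-1
halt.
Total executed instructions: 48.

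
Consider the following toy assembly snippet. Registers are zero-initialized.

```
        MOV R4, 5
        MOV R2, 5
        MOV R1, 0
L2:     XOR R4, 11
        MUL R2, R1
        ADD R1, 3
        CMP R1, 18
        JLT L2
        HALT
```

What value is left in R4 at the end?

5

MOV R4, 5 → R4=5
MOV R2, 5 → R2=5
MOV R1, 0 → R1=0
XOR R4, 11 → R4=5^11=14
MUL R2, R1 → R2=5*0=0
ADD R1, 3 → R1=0+3=3
CMP R1, 18  (cmp 3,18)
JLT L2: taken
XOR R4, 11 → R4=14^11=5
MUL R2, R1 → R2=0*3=0
ADD R1, 3 → R1=3+3=6
CMP R1, 18  (cmp 6,18)
JLT L2: taken
XOR R4, 11 → R4=5^11=14
MUL R2, R1 → R2=0*6=0
ADD R1, 3 → R1=6+3=9
CMP R1, 18  (cmp 9,18)
JLT L2: taken
XOR R4, 11 → R4=14^11=5
MUL R2, R1 → R2=0*9=0
ADD R1, 3 → R1=9+3=12
CMP R1, 18  (cmp 12,18)
JLT L2: taken
XOR R4, 11 → R4=5^11=14
MUL R2, R1 → R2=0*12=0
ADD R1, 3 → R1=12+3=15
CMP R1, 18  (cmp 15,18)
JLT L2: taken
XOR R4, 11 → R4=14^11=5
MUL R2, R1 → R2=0*15=0
ADD R1, 3 → R1=15+3=18
CMP R1, 18  (cmp 18,18)
JLT L2: not taken
halt.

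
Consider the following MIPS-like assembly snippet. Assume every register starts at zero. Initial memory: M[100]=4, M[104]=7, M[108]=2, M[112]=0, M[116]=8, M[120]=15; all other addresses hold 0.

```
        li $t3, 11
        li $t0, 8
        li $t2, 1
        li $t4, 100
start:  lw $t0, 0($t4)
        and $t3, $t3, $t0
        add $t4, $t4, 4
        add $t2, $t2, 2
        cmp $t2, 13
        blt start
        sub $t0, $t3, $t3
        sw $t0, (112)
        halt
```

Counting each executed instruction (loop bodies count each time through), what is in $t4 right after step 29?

after li $t3, 11: $t3=11
after li $t0, 8: $t0=8
after li $t2, 1: $t2=1
after li $t4, 100: $t4=100
after lw $t0, 0($t4): $t0=M[100]=4
after and $t3, $t3, $t0: $t3=11&4=0
after add $t4, $t4, 4: $t4=100+4=104
after add $t2, $t2, 2: $t2=1+2=3
cmp $t2, 13  (cmp 3,13)
blt start: taken
after lw $t0, 0($t4): $t0=M[104]=7
after and $t3, $t3, $t0: $t3=0&7=0
after add $t4, $t4, 4: $t4=104+4=108
after add $t2, $t2, 2: $t2=3+2=5
cmp $t2, 13  (cmp 5,13)
blt start: taken
after lw $t0, 0($t4): $t0=M[108]=2
after and $t3, $t3, $t0: $t3=0&2=0
after add $t4, $t4, 4: $t4=108+4=112
after add $t2, $t2, 2: $t2=5+2=7
cmp $t2, 13  (cmp 7,13)
blt start: taken
after lw $t0, 0($t4): $t0=M[112]=0
after and $t3, $t3, $t0: $t3=0&0=0
after add $t4, $t4, 4: $t4=112+4=116
after add $t2, $t2, 2: $t2=7+2=9
cmp $t2, 13  (cmp 9,13)
blt start: taken
after lw $t0, 0($t4): $t0=M[116]=8
After step 29: $t4 = 116.

116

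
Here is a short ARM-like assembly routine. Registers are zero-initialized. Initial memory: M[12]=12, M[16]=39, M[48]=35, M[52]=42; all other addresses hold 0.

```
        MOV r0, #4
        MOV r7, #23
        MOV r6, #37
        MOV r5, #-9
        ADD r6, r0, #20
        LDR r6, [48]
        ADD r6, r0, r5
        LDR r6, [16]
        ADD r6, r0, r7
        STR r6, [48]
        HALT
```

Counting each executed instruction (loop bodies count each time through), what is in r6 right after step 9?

after MOV r0, #4: r0=4
after MOV r7, #23: r7=23
after MOV r6, #37: r6=37
after MOV r5, #-9: r5=-9
after ADD r6, r0, #20: r6=4+20=24
after LDR r6, [48]: r6=M[48]=35
after ADD r6, r0, r5: r6=4+(-9)=-5
after LDR r6, [16]: r6=M[16]=39
after ADD r6, r0, r7: r6=4+23=27
After step 9: r6 = 27.

27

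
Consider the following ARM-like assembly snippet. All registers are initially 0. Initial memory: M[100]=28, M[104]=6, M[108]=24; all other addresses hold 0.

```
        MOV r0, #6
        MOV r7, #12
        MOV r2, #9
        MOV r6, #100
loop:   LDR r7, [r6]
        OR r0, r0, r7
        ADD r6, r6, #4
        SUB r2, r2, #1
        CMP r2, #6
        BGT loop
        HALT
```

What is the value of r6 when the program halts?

MOV r0, #6 → r0=6
MOV r7, #12 → r7=12
MOV r2, #9 → r2=9
MOV r6, #100 → r6=100
LDR r7, [r6] → r7=M[100]=28
OR r0, r0, r7 → r0=6|28=30
ADD r6, r6, #4 → r6=100+4=104
SUB r2, r2, #1 → r2=9-1=8
CMP r2, #6  (cmp 8,6)
BGT loop: taken
LDR r7, [r6] → r7=M[104]=6
OR r0, r0, r7 → r0=30|6=30
ADD r6, r6, #4 → r6=104+4=108
SUB r2, r2, #1 → r2=8-1=7
CMP r2, #6  (cmp 7,6)
BGT loop: taken
LDR r7, [r6] → r7=M[108]=24
OR r0, r0, r7 → r0=30|24=30
ADD r6, r6, #4 → r6=108+4=112
SUB r2, r2, #1 → r2=7-1=6
CMP r2, #6  (cmp 6,6)
BGT loop: not taken
halt.

112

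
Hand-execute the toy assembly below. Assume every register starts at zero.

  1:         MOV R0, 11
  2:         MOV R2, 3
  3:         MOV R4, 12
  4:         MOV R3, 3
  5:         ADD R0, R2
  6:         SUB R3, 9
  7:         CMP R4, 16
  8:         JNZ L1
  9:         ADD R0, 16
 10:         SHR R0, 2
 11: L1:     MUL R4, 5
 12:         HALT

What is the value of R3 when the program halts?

-6

MOV R0, 11 → R0=11
MOV R2, 3 → R2=3
MOV R4, 12 → R4=12
MOV R3, 3 → R3=3
ADD R0, R2 → R0=11+3=14
SUB R3, 9 → R3=3-9=-6
CMP R4, 16  (cmp 12,16)
JNZ L1: taken
MUL R4, 5 → R4=12*5=60
halt.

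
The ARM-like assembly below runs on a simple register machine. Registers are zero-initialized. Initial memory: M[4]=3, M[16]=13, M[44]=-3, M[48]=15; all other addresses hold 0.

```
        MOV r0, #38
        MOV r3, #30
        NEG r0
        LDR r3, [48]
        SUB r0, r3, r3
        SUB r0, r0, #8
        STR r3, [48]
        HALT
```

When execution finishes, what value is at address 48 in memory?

MOV r0, #38 → r0=38
MOV r3, #30 → r3=30
NEG r0 → r0=-(38)=-38
LDR r3, [48] → r3=M[48]=15
SUB r0, r3, r3 → r0=15-15=0
SUB r0, r0, #8 → r0=0-8=-8
STR r3, [48] → M[48]=15
halt.

15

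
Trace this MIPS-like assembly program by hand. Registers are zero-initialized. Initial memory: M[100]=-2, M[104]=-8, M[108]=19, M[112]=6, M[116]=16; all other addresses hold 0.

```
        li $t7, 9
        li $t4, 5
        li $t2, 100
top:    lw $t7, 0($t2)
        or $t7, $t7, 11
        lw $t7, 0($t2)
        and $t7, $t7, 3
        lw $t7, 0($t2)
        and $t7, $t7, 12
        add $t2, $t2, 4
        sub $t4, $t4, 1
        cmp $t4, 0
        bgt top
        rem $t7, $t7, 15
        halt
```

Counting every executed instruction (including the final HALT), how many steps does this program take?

55

$t7=9
$t4=5
$t2=100
$t7=M[100]=-2
$t7=(-2)|11=-1
$t7=M[100]=-2
$t7=(-2)&3=2
$t7=M[100]=-2
$t7=(-2)&12=12
$t2=100+4=104
$t4=5-1=4
cmp $t4, 0  (cmp 4,0)
bgt top: taken
$t7=M[104]=-8
$t7=(-8)|11=-5
$t7=M[104]=-8
$t7=(-8)&3=0
$t7=M[104]=-8
$t7=(-8)&12=8
$t2=104+4=108
$t4=4-1=3
cmp $t4, 0  (cmp 3,0)
bgt top: taken
$t7=M[108]=19
$t7=19|11=27
$t7=M[108]=19
$t7=19&3=3
$t7=M[108]=19
$t7=19&12=0
$t2=108+4=112
$t4=3-1=2
cmp $t4, 0  (cmp 2,0)
bgt top: taken
$t7=M[112]=6
$t7=6|11=15
$t7=M[112]=6
$t7=6&3=2
$t7=M[112]=6
$t7=6&12=4
$t2=112+4=116
$t4=2-1=1
cmp $t4, 0  (cmp 1,0)
bgt top: taken
$t7=M[116]=16
$t7=16|11=27
$t7=M[116]=16
$t7=16&3=0
$t7=M[116]=16
$t7=16&12=0
$t2=116+4=120
$t4=1-1=0
cmp $t4, 0  (cmp 0,0)
bgt top: not taken
$t7=0%15=0
halt.
Total executed instructions: 55.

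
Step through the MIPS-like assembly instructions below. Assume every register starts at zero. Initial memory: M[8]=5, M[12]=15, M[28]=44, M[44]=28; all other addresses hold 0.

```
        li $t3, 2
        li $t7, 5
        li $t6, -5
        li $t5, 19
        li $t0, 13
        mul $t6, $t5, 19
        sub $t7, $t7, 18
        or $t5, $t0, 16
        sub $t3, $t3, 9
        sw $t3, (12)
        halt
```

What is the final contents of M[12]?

-7

li $t3, 2 → $t3=2
li $t7, 5 → $t7=5
li $t6, -5 → $t6=-5
li $t5, 19 → $t5=19
li $t0, 13 → $t0=13
mul $t6, $t5, 19 → $t6=19*19=361
sub $t7, $t7, 18 → $t7=5-18=-13
or $t5, $t0, 16 → $t5=13|16=29
sub $t3, $t3, 9 → $t3=2-9=-7
sw $t3, (12) → M[12]=-7
halt.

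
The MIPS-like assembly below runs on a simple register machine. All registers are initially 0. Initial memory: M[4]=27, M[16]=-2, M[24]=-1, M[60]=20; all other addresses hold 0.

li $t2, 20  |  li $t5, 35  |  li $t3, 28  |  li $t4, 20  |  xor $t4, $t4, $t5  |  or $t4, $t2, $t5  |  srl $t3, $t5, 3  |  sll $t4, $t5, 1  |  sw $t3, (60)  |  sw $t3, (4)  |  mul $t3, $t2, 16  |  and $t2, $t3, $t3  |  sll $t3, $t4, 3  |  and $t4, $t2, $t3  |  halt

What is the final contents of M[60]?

4

li $t2, 20 → $t2=20
li $t5, 35 → $t5=35
li $t3, 28 → $t3=28
li $t4, 20 → $t4=20
xor $t4, $t4, $t5 → $t4=20^35=55
or $t4, $t2, $t5 → $t4=20|35=55
srl $t3, $t5, 3 → $t3=35>>3=4
sll $t4, $t5, 1 → $t4=35<<1=70
sw $t3, (60) → M[60]=4
sw $t3, (4) → M[4]=4
mul $t3, $t2, 16 → $t3=20*16=320
and $t2, $t3, $t3 → $t2=320&320=320
sll $t3, $t4, 3 → $t3=70<<3=560
and $t4, $t2, $t3 → $t4=320&560=0
halt.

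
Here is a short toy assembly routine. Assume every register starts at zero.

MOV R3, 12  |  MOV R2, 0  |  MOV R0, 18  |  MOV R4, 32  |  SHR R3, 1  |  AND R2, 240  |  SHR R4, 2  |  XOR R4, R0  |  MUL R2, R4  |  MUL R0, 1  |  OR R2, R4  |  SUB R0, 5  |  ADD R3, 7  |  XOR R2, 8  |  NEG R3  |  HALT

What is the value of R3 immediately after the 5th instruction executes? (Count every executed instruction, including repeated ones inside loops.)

6

R3=12
R2=0
R0=18
R4=32
R3=12>>1=6
After step 5: R3 = 6.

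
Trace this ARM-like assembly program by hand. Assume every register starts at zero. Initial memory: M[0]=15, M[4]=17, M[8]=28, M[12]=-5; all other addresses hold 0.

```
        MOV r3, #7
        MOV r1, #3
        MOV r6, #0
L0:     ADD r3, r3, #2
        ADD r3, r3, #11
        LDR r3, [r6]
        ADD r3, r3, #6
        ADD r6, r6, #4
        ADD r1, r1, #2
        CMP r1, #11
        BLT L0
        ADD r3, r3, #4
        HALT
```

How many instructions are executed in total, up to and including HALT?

37

r3=7
r1=3
r6=0
r3=7+2=9
r3=9+11=20
r3=M[0]=15
r3=15+6=21
r6=0+4=4
r1=3+2=5
CMP r1, #11  (cmp 5,11)
BLT L0: taken
r3=21+2=23
r3=23+11=34
r3=M[4]=17
r3=17+6=23
r6=4+4=8
r1=5+2=7
CMP r1, #11  (cmp 7,11)
BLT L0: taken
r3=23+2=25
r3=25+11=36
r3=M[8]=28
r3=28+6=34
r6=8+4=12
r1=7+2=9
CMP r1, #11  (cmp 9,11)
BLT L0: taken
r3=34+2=36
r3=36+11=47
r3=M[12]=-5
r3=(-5)+6=1
r6=12+4=16
r1=9+2=11
CMP r1, #11  (cmp 11,11)
BLT L0: not taken
r3=1+4=5
halt.
Total executed instructions: 37.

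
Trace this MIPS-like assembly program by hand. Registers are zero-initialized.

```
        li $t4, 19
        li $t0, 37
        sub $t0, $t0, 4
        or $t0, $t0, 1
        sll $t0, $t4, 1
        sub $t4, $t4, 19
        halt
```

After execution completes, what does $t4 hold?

$t4=19
$t0=37
$t0=37-4=33
$t0=33|1=33
$t0=19<<1=38
$t4=19-19=0
halt.

0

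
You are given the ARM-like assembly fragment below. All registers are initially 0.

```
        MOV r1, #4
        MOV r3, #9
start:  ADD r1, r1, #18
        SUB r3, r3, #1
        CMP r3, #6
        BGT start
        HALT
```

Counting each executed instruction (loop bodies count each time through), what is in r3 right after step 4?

after MOV r1, #4: r1=4
after MOV r3, #9: r3=9
after ADD r1, r1, #18: r1=4+18=22
after SUB r3, r3, #1: r3=9-1=8
After step 4: r3 = 8.

8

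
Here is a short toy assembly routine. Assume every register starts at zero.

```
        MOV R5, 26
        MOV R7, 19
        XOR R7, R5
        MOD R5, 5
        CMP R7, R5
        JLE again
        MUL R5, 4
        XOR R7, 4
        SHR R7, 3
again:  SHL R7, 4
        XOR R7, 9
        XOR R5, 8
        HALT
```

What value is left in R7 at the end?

after MOV R5, 26: R5=26
after MOV R7, 19: R7=19
after XOR R7, R5: R7=19^26=9
after MOD R5, 5: R5=26%5=1
CMP R7, R5  (cmp 9,1)
JLE again: not taken
after MUL R5, 4: R5=1*4=4
after XOR R7, 4: R7=9^4=13
after SHR R7, 3: R7=13>>3=1
after SHL R7, 4: R7=1<<4=16
after XOR R7, 9: R7=16^9=25
after XOR R5, 8: R5=4^8=12
halt.

25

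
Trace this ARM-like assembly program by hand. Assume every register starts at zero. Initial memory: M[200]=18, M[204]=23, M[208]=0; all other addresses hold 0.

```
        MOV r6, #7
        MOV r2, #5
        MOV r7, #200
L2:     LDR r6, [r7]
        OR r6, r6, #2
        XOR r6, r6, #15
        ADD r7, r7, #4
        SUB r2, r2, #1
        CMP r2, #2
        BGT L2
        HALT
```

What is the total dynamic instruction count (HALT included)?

25

MOV r6, #7 → r6=7
MOV r2, #5 → r2=5
MOV r7, #200 → r7=200
LDR r6, [r7] → r6=M[200]=18
OR r6, r6, #2 → r6=18|2=18
XOR r6, r6, #15 → r6=18^15=29
ADD r7, r7, #4 → r7=200+4=204
SUB r2, r2, #1 → r2=5-1=4
CMP r2, #2  (cmp 4,2)
BGT L2: taken
LDR r6, [r7] → r6=M[204]=23
OR r6, r6, #2 → r6=23|2=23
XOR r6, r6, #15 → r6=23^15=24
ADD r7, r7, #4 → r7=204+4=208
SUB r2, r2, #1 → r2=4-1=3
CMP r2, #2  (cmp 3,2)
BGT L2: taken
LDR r6, [r7] → r6=M[208]=0
OR r6, r6, #2 → r6=0|2=2
XOR r6, r6, #15 → r6=2^15=13
ADD r7, r7, #4 → r7=208+4=212
SUB r2, r2, #1 → r2=3-1=2
CMP r2, #2  (cmp 2,2)
BGT L2: not taken
halt.
Total executed instructions: 25.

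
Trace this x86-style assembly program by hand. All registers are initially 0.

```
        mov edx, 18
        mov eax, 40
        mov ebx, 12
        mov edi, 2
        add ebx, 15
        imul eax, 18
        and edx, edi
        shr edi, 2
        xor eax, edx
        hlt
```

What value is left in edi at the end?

edx=18
eax=40
ebx=12
edi=2
ebx=12+15=27
eax=40*18=720
edx=18&2=2
edi=2>>2=0
eax=720^2=722
halt.

0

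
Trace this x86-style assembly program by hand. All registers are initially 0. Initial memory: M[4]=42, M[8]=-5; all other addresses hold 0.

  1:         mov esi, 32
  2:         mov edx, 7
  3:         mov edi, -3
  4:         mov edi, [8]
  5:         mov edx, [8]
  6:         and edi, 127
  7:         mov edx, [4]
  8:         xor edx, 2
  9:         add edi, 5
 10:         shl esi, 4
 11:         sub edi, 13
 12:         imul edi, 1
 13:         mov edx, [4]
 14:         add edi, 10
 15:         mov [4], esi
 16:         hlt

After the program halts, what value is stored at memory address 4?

after mov esi, 32: esi=32
after mov edx, 7: edx=7
after mov edi, -3: edi=-3
after mov edi, [8]: edi=M[8]=-5
after mov edx, [8]: edx=M[8]=-5
after and edi, 127: edi=(-5)&127=123
after mov edx, [4]: edx=M[4]=42
after xor edx, 2: edx=42^2=40
after add edi, 5: edi=123+5=128
after shl esi, 4: esi=32<<4=512
after sub edi, 13: edi=128-13=115
after imul edi, 1: edi=115*1=115
after mov edx, [4]: edx=M[4]=42
after add edi, 10: edi=115+10=125
mov [4], esi → M[4]=512
halt.

512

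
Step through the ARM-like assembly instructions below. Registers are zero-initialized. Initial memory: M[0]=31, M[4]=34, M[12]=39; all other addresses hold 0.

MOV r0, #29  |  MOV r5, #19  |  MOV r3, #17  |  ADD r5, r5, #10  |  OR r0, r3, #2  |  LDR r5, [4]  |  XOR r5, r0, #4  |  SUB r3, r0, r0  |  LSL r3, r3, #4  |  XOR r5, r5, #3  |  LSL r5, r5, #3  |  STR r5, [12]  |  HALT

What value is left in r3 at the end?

r0=29
r5=19
r3=17
r5=19+10=29
r0=17|2=19
r5=M[4]=34
r5=19^4=23
r3=19-19=0
r3=0<<4=0
r5=23^3=20
r5=20<<3=160
STR r5, [12] → M[12]=160
halt.

0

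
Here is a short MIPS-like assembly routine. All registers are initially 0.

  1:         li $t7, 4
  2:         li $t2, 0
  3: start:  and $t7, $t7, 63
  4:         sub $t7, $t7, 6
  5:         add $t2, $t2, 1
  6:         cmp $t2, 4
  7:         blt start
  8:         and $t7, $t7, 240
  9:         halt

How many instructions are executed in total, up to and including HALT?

after li $t7, 4: $t7=4
after li $t2, 0: $t2=0
after and $t7, $t7, 63: $t7=4&63=4
after sub $t7, $t7, 6: $t7=4-6=-2
after add $t2, $t2, 1: $t2=0+1=1
cmp $t2, 4  (cmp 1,4)
blt start: taken
after and $t7, $t7, 63: $t7=(-2)&63=62
after sub $t7, $t7, 6: $t7=62-6=56
after add $t2, $t2, 1: $t2=1+1=2
cmp $t2, 4  (cmp 2,4)
blt start: taken
after and $t7, $t7, 63: $t7=56&63=56
after sub $t7, $t7, 6: $t7=56-6=50
after add $t2, $t2, 1: $t2=2+1=3
cmp $t2, 4  (cmp 3,4)
blt start: taken
after and $t7, $t7, 63: $t7=50&63=50
after sub $t7, $t7, 6: $t7=50-6=44
after add $t2, $t2, 1: $t2=3+1=4
cmp $t2, 4  (cmp 4,4)
blt start: not taken
after and $t7, $t7, 240: $t7=44&240=32
halt.
Total executed instructions: 24.

24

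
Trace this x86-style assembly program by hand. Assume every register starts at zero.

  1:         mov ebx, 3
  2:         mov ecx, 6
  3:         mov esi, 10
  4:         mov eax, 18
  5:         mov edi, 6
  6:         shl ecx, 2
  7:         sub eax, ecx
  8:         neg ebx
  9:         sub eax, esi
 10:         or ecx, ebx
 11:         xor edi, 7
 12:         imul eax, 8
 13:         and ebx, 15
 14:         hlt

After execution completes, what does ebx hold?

13

mov ebx, 3 → ebx=3
mov ecx, 6 → ecx=6
mov esi, 10 → esi=10
mov eax, 18 → eax=18
mov edi, 6 → edi=6
shl ecx, 2 → ecx=6<<2=24
sub eax, ecx → eax=18-24=-6
neg ebx → ebx=-(3)=-3
sub eax, esi → eax=(-6)-10=-16
or ecx, ebx → ecx=24|(-3)=-3
xor edi, 7 → edi=6^7=1
imul eax, 8 → eax=(-16)*8=-128
and ebx, 15 → ebx=(-3)&15=13
halt.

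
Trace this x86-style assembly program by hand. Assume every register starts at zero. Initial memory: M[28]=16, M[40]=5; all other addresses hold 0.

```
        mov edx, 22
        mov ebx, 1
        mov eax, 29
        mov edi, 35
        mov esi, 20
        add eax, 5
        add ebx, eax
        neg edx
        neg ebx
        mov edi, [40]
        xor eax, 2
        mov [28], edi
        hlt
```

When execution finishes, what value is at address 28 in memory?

after mov edx, 22: edx=22
after mov ebx, 1: ebx=1
after mov eax, 29: eax=29
after mov edi, 35: edi=35
after mov esi, 20: esi=20
after add eax, 5: eax=29+5=34
after add ebx, eax: ebx=1+34=35
after neg edx: edx=-(22)=-22
after neg ebx: ebx=-(35)=-35
after mov edi, [40]: edi=M[40]=5
after xor eax, 2: eax=34^2=32
mov [28], edi → M[28]=5
halt.

5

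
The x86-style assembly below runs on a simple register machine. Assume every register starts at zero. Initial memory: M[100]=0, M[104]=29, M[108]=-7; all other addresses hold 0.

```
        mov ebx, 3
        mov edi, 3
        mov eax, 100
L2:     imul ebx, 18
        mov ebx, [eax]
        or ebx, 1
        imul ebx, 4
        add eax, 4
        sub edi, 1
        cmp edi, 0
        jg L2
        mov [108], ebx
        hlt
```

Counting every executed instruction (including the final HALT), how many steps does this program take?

ebx=3
edi=3
eax=100
ebx=3*18=54
ebx=M[100]=0
ebx=0|1=1
ebx=1*4=4
eax=100+4=104
edi=3-1=2
cmp edi, 0  (cmp 2,0)
jg L2: taken
ebx=4*18=72
ebx=M[104]=29
ebx=29|1=29
ebx=29*4=116
eax=104+4=108
edi=2-1=1
cmp edi, 0  (cmp 1,0)
jg L2: taken
ebx=116*18=2088
ebx=M[108]=-7
ebx=(-7)|1=-7
ebx=(-7)*4=-28
eax=108+4=112
edi=1-1=0
cmp edi, 0  (cmp 0,0)
jg L2: not taken
mov [108], ebx → M[108]=-28
halt.
Total executed instructions: 29.

29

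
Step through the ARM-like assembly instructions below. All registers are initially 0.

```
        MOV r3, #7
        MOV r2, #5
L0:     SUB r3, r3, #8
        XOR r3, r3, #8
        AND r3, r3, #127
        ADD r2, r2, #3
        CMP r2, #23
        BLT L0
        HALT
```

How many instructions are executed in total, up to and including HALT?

r3=7
r2=5
r3=7-8=-1
r3=(-1)^8=-9
r3=(-9)&127=119
r2=5+3=8
CMP r2, #23  (cmp 8,23)
BLT L0: taken
r3=119-8=111
r3=111^8=103
r3=103&127=103
r2=8+3=11
CMP r2, #23  (cmp 11,23)
BLT L0: taken
r3=103-8=95
r3=95^8=87
r3=87&127=87
r2=11+3=14
CMP r2, #23  (cmp 14,23)
BLT L0: taken
r3=87-8=79
r3=79^8=71
r3=71&127=71
r2=14+3=17
CMP r2, #23  (cmp 17,23)
BLT L0: taken
r3=71-8=63
r3=63^8=55
r3=55&127=55
r2=17+3=20
CMP r2, #23  (cmp 20,23)
BLT L0: taken
r3=55-8=47
r3=47^8=39
r3=39&127=39
r2=20+3=23
CMP r2, #23  (cmp 23,23)
BLT L0: not taken
halt.
Total executed instructions: 39.

39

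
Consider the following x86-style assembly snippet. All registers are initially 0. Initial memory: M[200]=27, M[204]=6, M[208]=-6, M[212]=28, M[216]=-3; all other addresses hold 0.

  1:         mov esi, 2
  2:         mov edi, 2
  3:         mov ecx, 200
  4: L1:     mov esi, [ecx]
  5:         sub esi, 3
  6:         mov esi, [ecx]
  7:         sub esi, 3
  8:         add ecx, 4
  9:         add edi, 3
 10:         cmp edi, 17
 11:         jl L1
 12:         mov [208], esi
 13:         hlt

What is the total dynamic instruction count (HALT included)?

after mov esi, 2: esi=2
after mov edi, 2: edi=2
after mov ecx, 200: ecx=200
after mov esi, [ecx]: esi=M[200]=27
after sub esi, 3: esi=27-3=24
after mov esi, [ecx]: esi=M[200]=27
after sub esi, 3: esi=27-3=24
after add ecx, 4: ecx=200+4=204
after add edi, 3: edi=2+3=5
cmp edi, 17  (cmp 5,17)
jl L1: taken
after mov esi, [ecx]: esi=M[204]=6
after sub esi, 3: esi=6-3=3
after mov esi, [ecx]: esi=M[204]=6
after sub esi, 3: esi=6-3=3
after add ecx, 4: ecx=204+4=208
after add edi, 3: edi=5+3=8
cmp edi, 17  (cmp 8,17)
jl L1: taken
after mov esi, [ecx]: esi=M[208]=-6
after sub esi, 3: esi=(-6)-3=-9
after mov esi, [ecx]: esi=M[208]=-6
after sub esi, 3: esi=(-6)-3=-9
after add ecx, 4: ecx=208+4=212
after add edi, 3: edi=8+3=11
cmp edi, 17  (cmp 11,17)
jl L1: taken
after mov esi, [ecx]: esi=M[212]=28
after sub esi, 3: esi=28-3=25
after mov esi, [ecx]: esi=M[212]=28
after sub esi, 3: esi=28-3=25
after add ecx, 4: ecx=212+4=216
after add edi, 3: edi=11+3=14
cmp edi, 17  (cmp 14,17)
jl L1: taken
after mov esi, [ecx]: esi=M[216]=-3
after sub esi, 3: esi=(-3)-3=-6
after mov esi, [ecx]: esi=M[216]=-3
after sub esi, 3: esi=(-3)-3=-6
after add ecx, 4: ecx=216+4=220
after add edi, 3: edi=14+3=17
cmp edi, 17  (cmp 17,17)
jl L1: not taken
mov [208], esi → M[208]=-6
halt.
Total executed instructions: 45.

45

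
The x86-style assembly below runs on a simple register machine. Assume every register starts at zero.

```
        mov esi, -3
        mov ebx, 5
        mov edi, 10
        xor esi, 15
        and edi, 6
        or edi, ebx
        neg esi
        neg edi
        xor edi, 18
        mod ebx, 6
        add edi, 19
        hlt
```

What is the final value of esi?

after mov esi, -3: esi=-3
after mov ebx, 5: ebx=5
after mov edi, 10: edi=10
after xor esi, 15: esi=(-3)^15=-14
after and edi, 6: edi=10&6=2
after or edi, ebx: edi=2|5=7
after neg esi: esi=-(-14)=14
after neg edi: edi=-(7)=-7
after xor edi, 18: edi=(-7)^18=-21
after mod ebx, 6: ebx=5%6=5
after add edi, 19: edi=(-21)+19=-2
halt.

14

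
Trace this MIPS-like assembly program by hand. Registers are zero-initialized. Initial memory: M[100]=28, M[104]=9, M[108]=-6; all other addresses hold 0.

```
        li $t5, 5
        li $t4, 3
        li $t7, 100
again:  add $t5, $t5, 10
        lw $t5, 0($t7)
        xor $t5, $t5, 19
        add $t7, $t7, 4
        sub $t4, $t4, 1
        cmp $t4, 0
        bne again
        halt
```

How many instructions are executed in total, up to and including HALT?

25

li $t5, 5 → $t5=5
li $t4, 3 → $t4=3
li $t7, 100 → $t7=100
add $t5, $t5, 10 → $t5=5+10=15
lw $t5, 0($t7) → $t5=M[100]=28
xor $t5, $t5, 19 → $t5=28^19=15
add $t7, $t7, 4 → $t7=100+4=104
sub $t4, $t4, 1 → $t4=3-1=2
cmp $t4, 0  (cmp 2,0)
bne again: taken
add $t5, $t5, 10 → $t5=15+10=25
lw $t5, 0($t7) → $t5=M[104]=9
xor $t5, $t5, 19 → $t5=9^19=26
add $t7, $t7, 4 → $t7=104+4=108
sub $t4, $t4, 1 → $t4=2-1=1
cmp $t4, 0  (cmp 1,0)
bne again: taken
add $t5, $t5, 10 → $t5=26+10=36
lw $t5, 0($t7) → $t5=M[108]=-6
xor $t5, $t5, 19 → $t5=(-6)^19=-23
add $t7, $t7, 4 → $t7=108+4=112
sub $t4, $t4, 1 → $t4=1-1=0
cmp $t4, 0  (cmp 0,0)
bne again: not taken
halt.
Total executed instructions: 25.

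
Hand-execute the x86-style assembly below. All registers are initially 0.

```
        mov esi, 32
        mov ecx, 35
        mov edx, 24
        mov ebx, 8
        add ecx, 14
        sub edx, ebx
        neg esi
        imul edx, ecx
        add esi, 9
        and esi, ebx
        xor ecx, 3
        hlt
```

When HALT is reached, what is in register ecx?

50

after mov esi, 32: esi=32
after mov ecx, 35: ecx=35
after mov edx, 24: edx=24
after mov ebx, 8: ebx=8
after add ecx, 14: ecx=35+14=49
after sub edx, ebx: edx=24-8=16
after neg esi: esi=-(32)=-32
after imul edx, ecx: edx=16*49=784
after add esi, 9: esi=(-32)+9=-23
after and esi, ebx: esi=(-23)&8=8
after xor ecx, 3: ecx=49^3=50
halt.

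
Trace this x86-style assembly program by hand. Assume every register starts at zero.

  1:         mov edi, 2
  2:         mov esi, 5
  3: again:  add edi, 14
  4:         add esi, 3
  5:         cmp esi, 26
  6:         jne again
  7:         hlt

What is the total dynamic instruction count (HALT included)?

edi=2
esi=5
edi=2+14=16
esi=5+3=8
cmp esi, 26  (cmp 8,26)
jne again: taken
edi=16+14=30
esi=8+3=11
cmp esi, 26  (cmp 11,26)
jne again: taken
edi=30+14=44
esi=11+3=14
cmp esi, 26  (cmp 14,26)
jne again: taken
edi=44+14=58
esi=14+3=17
cmp esi, 26  (cmp 17,26)
jne again: taken
edi=58+14=72
esi=17+3=20
cmp esi, 26  (cmp 20,26)
jne again: taken
edi=72+14=86
esi=20+3=23
cmp esi, 26  (cmp 23,26)
jne again: taken
edi=86+14=100
esi=23+3=26
cmp esi, 26  (cmp 26,26)
jne again: not taken
halt.
Total executed instructions: 31.

31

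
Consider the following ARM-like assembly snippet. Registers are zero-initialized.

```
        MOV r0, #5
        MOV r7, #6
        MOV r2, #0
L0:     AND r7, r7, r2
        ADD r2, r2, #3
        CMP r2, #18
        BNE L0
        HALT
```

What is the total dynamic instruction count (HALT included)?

28

r0=5
r7=6
r2=0
r7=6&0=0
r2=0+3=3
CMP r2, #18  (cmp 3,18)
BNE L0: taken
r7=0&3=0
r2=3+3=6
CMP r2, #18  (cmp 6,18)
BNE L0: taken
r7=0&6=0
r2=6+3=9
CMP r2, #18  (cmp 9,18)
BNE L0: taken
r7=0&9=0
r2=9+3=12
CMP r2, #18  (cmp 12,18)
BNE L0: taken
r7=0&12=0
r2=12+3=15
CMP r2, #18  (cmp 15,18)
BNE L0: taken
r7=0&15=0
r2=15+3=18
CMP r2, #18  (cmp 18,18)
BNE L0: not taken
halt.
Total executed instructions: 28.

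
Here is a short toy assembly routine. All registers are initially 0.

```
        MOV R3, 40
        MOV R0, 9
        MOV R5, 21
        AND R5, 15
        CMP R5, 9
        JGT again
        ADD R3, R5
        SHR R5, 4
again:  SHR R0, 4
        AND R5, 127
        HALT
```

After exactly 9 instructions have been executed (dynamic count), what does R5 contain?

0

MOV R3, 40 → R3=40
MOV R0, 9 → R0=9
MOV R5, 21 → R5=21
AND R5, 15 → R5=21&15=5
CMP R5, 9  (cmp 5,9)
JGT again: not taken
ADD R3, R5 → R3=40+5=45
SHR R5, 4 → R5=5>>4=0
SHR R0, 4 → R0=9>>4=0
After step 9: R5 = 0.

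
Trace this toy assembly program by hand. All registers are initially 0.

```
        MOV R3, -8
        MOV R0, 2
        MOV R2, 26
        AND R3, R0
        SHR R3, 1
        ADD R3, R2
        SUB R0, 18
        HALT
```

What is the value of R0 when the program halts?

-16

R3=-8
R0=2
R2=26
R3=(-8)&2=0
R3=0>>1=0
R3=0+26=26
R0=2-18=-16
halt.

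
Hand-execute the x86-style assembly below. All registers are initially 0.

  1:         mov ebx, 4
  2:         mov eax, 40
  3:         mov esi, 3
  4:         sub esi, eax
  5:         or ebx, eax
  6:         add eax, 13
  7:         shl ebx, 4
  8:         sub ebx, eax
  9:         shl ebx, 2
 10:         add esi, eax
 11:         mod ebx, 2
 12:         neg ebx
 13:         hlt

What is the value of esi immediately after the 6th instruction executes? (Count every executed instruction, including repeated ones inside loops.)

after mov ebx, 4: ebx=4
after mov eax, 40: eax=40
after mov esi, 3: esi=3
after sub esi, eax: esi=3-40=-37
after or ebx, eax: ebx=4|40=44
after add eax, 13: eax=40+13=53
After step 6: esi = -37.

-37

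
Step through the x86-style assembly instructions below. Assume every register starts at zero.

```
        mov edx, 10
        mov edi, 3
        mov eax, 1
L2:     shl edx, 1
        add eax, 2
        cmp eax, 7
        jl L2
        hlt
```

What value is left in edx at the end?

after mov edx, 10: edx=10
after mov edi, 3: edi=3
after mov eax, 1: eax=1
after shl edx, 1: edx=10<<1=20
after add eax, 2: eax=1+2=3
cmp eax, 7  (cmp 3,7)
jl L2: taken
after shl edx, 1: edx=20<<1=40
after add eax, 2: eax=3+2=5
cmp eax, 7  (cmp 5,7)
jl L2: taken
after shl edx, 1: edx=40<<1=80
after add eax, 2: eax=5+2=7
cmp eax, 7  (cmp 7,7)
jl L2: not taken
halt.

80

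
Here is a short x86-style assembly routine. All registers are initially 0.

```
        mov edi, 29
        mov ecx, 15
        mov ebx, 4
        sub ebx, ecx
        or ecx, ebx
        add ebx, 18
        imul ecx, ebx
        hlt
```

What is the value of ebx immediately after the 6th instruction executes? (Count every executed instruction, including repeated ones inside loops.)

edi=29
ecx=15
ebx=4
ebx=4-15=-11
ecx=15|(-11)=-1
ebx=(-11)+18=7
After step 6: ebx = 7.

7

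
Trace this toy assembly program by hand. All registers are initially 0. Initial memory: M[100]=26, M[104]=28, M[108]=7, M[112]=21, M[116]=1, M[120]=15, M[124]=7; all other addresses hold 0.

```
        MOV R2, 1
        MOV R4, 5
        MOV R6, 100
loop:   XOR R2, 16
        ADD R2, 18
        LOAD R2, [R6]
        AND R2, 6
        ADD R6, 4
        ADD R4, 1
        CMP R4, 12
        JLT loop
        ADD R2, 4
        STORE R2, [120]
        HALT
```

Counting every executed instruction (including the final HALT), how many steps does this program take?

MOV R2, 1 → R2=1
MOV R4, 5 → R4=5
MOV R6, 100 → R6=100
XOR R2, 16 → R2=1^16=17
ADD R2, 18 → R2=17+18=35
LOAD R2, [R6] → R2=M[100]=26
AND R2, 6 → R2=26&6=2
ADD R6, 4 → R6=100+4=104
ADD R4, 1 → R4=5+1=6
CMP R4, 12  (cmp 6,12)
JLT loop: taken
XOR R2, 16 → R2=2^16=18
ADD R2, 18 → R2=18+18=36
LOAD R2, [R6] → R2=M[104]=28
AND R2, 6 → R2=28&6=4
ADD R6, 4 → R6=104+4=108
ADD R4, 1 → R4=6+1=7
CMP R4, 12  (cmp 7,12)
JLT loop: taken
XOR R2, 16 → R2=4^16=20
ADD R2, 18 → R2=20+18=38
LOAD R2, [R6] → R2=M[108]=7
AND R2, 6 → R2=7&6=6
ADD R6, 4 → R6=108+4=112
ADD R4, 1 → R4=7+1=8
CMP R4, 12  (cmp 8,12)
JLT loop: taken
XOR R2, 16 → R2=6^16=22
ADD R2, 18 → R2=22+18=40
LOAD R2, [R6] → R2=M[112]=21
AND R2, 6 → R2=21&6=4
ADD R6, 4 → R6=112+4=116
ADD R4, 1 → R4=8+1=9
CMP R4, 12  (cmp 9,12)
JLT loop: taken
XOR R2, 16 → R2=4^16=20
ADD R2, 18 → R2=20+18=38
LOAD R2, [R6] → R2=M[116]=1
AND R2, 6 → R2=1&6=0
ADD R6, 4 → R6=116+4=120
ADD R4, 1 → R4=9+1=10
CMP R4, 12  (cmp 10,12)
JLT loop: taken
XOR R2, 16 → R2=0^16=16
ADD R2, 18 → R2=16+18=34
LOAD R2, [R6] → R2=M[120]=15
AND R2, 6 → R2=15&6=6
ADD R6, 4 → R6=120+4=124
ADD R4, 1 → R4=10+1=11
CMP R4, 12  (cmp 11,12)
JLT loop: taken
XOR R2, 16 → R2=6^16=22
ADD R2, 18 → R2=22+18=40
LOAD R2, [R6] → R2=M[124]=7
AND R2, 6 → R2=7&6=6
ADD R6, 4 → R6=124+4=128
ADD R4, 1 → R4=11+1=12
CMP R4, 12  (cmp 12,12)
JLT loop: not taken
ADD R2, 4 → R2=6+4=10
STORE R2, [120] → M[120]=10
halt.
Total executed instructions: 62.

62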